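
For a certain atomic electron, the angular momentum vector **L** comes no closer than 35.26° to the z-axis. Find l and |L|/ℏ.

l = 2, |L| = √6 ℏ ≈ 2.449ℏ

At minimum angle, m_l = l, so cos θ = l/√(l(l+1)); cos²θ = l/(l+1) = 0.6667.
Thus l = 0.6667/(1 − 0.6667) ≈ 2.
Then |L| = ℏ√(2·3) = √6 ℏ.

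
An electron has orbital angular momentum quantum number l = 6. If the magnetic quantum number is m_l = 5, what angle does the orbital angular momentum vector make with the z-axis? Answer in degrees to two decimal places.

θ ≈ 39.51°

|L| = √(l(l+1)) ℏ = √42 ℏ.
L_z = m_l ℏ = 5ℏ.
cos θ = L_z/|L| = 5/√42, so θ ≈ 39.51°.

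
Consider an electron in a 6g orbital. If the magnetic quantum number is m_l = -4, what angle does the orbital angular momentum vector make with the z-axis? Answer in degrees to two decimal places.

The 6g subshell has l = 4.
|L| = √(l(l+1)) ℏ = 2√5 ℏ.
L_z = m_l ℏ = −4ℏ.
cos θ = L_z/|L| = -4/√20, so θ ≈ 153.43°.

θ ≈ 153.43°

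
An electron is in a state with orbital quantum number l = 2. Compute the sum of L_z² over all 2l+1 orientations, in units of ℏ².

The allowed m_l values are -2, -1, 0, 1, 2.
Σ m_l² = l(l+1)(2l+1)/3 = 2·3·5/3 = 10.

Σ(L_z)² = 10 ℏ²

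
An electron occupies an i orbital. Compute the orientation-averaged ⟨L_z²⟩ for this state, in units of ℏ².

The letter i corresponds to l = 6.
The allowed m_l values are -6, -5, -4, -3, -2, -1, 0, 1, 2, 3, 4, 5, 6.
Average of L_z² over 13 states: 182/13 ℏ² = 14 ℏ².

⟨L_z²⟩ = 14 ℏ²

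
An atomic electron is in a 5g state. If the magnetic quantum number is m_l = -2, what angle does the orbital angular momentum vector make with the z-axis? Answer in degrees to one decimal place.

θ ≈ 116.6°

5g means n = 5, l = 4.
|L|² = l(l+1)ℏ² = 20ℏ², so |L| = 2√5 ℏ.
L_z = m_l ℏ = −2ℏ.
cos θ = L_z/|L| = -2/√20, so θ ≈ 116.6°.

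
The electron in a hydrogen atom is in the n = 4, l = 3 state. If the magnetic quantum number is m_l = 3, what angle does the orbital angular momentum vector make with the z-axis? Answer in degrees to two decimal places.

|L| = ℏ√(l(l+1)) = 2√3 ℏ.
L_z = m_l ℏ = 3ℏ.
cos θ = L_z/|L| = 3/√12, so θ ≈ 30.00°.

θ ≈ 30.00°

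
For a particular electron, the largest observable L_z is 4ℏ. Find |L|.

|L| = 2√5 ℏ ≈ 4.472ℏ

The maximum L_z equals lℏ, giving l = 4.
Then |L| = ℏ√(4·5) = 2√5 ℏ.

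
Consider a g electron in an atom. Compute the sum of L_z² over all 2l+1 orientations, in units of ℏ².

The letter g corresponds to l = 4.
m_l ∈ {-4, -3, -2, -1, 0, 1, 2, 3, 4}.
Σ m_l² = l(l+1)(2l+1)/3 = 4·5·9/3 = 60.

Σ(L_z)² = 60 ℏ²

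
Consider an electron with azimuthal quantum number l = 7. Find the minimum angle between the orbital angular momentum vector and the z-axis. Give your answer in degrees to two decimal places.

θ_min ≈ 20.70°

|L|² = l(l+1)ℏ² = 56ℏ², so |L| = 2√14 ℏ.
The smallest angle corresponds to the largest L_z, i.e. m_l = l = 7, giving L_z = 7ℏ.
cos θ_min = 7/√56, so θ_min ≈ 20.70°.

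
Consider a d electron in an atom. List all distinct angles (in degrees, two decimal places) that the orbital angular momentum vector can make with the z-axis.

θ ∈ {35.26°, 65.91°, 90.00°, 114.09°, 144.74°}

A d state has l = 2.
|L| = √(l(l+1)) ℏ = √6 ℏ.
cos θ = m_l/√6 for each m_l ∈ {-2, -1, 0, 1, 2}.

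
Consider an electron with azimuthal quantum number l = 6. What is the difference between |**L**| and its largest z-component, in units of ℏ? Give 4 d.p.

|L| = √42 ℏ ≈ 6.4807ℏ, while L_z,max = lℏ = 6ℏ.
The difference is (√42 − 6)ℏ ≈ 0.4807ℏ.

|L| − L_z,max ≈ 0.4807ℏ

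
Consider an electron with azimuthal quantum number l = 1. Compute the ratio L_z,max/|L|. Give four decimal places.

L_z,max/|L| = 0.7071

|L| = √2 ℏ ≈ 1.4142ℏ, while L_z,max = lℏ = 1ℏ.
L_z,max/|L| = 1/√2 = 0.7071.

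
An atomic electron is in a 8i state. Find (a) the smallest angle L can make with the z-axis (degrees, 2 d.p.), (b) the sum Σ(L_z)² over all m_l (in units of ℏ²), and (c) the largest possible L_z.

θ_min ≈ 22.21°; Σ(L_z)² = 182 ℏ²; L_z,max = 6ℏ

8i means n = 8, l = 6.
cos θ_min = 6/√42, so θ_min ≈ 22.21°.
Σ m_l² = 182, so Σ(L_z)² = 182 ℏ².
L_z,max = lℏ = 6ℏ.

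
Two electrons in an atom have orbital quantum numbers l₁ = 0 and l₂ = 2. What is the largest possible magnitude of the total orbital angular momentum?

|L_tot|_max = √6 ℏ ≈ 2.449ℏ

L runs from |0 − 2| = 2 to 0 + 2 = 2.
So L can be 2.
The largest magnitude corresponds to L = 2: |L_tot| = ℏ√(2·3) = √6 ℏ.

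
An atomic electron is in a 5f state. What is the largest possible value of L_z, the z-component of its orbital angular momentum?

The 5f subshell has l = 3.
L_z = m_l ℏ with m_l ∈ {−3, …, 3}; the maximum is m_l = 3.

L_z,max = 3ℏ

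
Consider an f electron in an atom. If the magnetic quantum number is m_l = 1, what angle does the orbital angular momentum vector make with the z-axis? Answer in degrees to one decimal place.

For an f orbital, l = 3.
|L| = √(l(l+1)) ℏ = 2√3 ℏ.
L_z = m_l ℏ = 1ℏ.
cos θ = L_z/|L| = 1/√12, so θ ≈ 73.2°.

θ ≈ 73.2°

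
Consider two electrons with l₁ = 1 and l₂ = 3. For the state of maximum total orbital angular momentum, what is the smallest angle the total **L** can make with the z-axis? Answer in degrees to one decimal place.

By the triangle rule, |l₁ − l₂| ≤ L ≤ l₁ + l₂.
Allowed values: L = 2, 3, 4.
The maximum is L = 4, with |L_tot| = ℏ√(4·5) = 2√5 ℏ.
The minimum angle with z is arccos(4/√20) ≈ 26.6°.

θ_min ≈ 26.6°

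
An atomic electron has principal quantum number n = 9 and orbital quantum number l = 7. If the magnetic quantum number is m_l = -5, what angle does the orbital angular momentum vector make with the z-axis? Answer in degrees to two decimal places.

|L| = √(l(l+1)) ℏ = 2√14 ℏ.
L_z = m_l ℏ = −5ℏ.
cos θ = L_z/|L| = -5/√56, so θ ≈ 131.92°.

θ ≈ 131.92°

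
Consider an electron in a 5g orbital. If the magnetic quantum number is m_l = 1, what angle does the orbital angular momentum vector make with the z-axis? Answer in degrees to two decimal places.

For 5g, l = 4.
|L|² = l(l+1)ℏ² = 20ℏ², so |L| = 2√5 ℏ.
L_z = m_l ℏ = 1ℏ.
cos θ = L_z/|L| = 1/√20, so θ ≈ 77.08°.

θ ≈ 77.08°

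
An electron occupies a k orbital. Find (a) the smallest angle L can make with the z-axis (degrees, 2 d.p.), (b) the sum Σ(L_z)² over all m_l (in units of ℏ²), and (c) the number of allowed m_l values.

θ_min ≈ 20.70°; Σ(L_z)² = 280 ℏ²; 15 values

A k state has l = 7.
cos θ_min = 7/√56, so θ_min ≈ 20.70°.
Σ m_l² = 280, so Σ(L_z)² = 280 ℏ².
There are 2l+1 = 15 values of m_l.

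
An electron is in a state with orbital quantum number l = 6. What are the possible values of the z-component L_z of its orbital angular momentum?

L_z = m_l ℏ with m_l ranging from −l to +l in integer steps.
For l = 6: m_l ∈ {-6, -5, -4, -3, -2, -1, 0, 1, 2, 3, 4, 5, 6}.

L_z ∈ {−6ℏ, −5ℏ, −4ℏ, −3ℏ, −2ℏ, −ℏ, 0, ℏ, 2ℏ, 3ℏ, 4ℏ, 5ℏ, 6ℏ}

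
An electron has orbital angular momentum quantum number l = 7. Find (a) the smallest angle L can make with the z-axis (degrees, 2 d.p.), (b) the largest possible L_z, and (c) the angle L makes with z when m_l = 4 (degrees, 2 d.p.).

cos θ_min = 7/√56, so θ_min ≈ 20.70°.
L_z,max = lℏ = 7ℏ.
For m_l = 4: cos θ = 4/√56, θ ≈ 57.69°.

θ_min ≈ 20.70°; L_z,max = 7ℏ; θ(m_l=4) ≈ 57.69°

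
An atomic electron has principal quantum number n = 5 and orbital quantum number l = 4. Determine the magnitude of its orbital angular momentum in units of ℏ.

|L| = ℏ√(l(l+1)) = ℏ√(4·5) = 2√5 ℏ

|L| = 2√5 ℏ ≈ 4.472ℏ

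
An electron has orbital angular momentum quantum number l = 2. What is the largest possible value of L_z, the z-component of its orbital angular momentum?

L_z,max = 2ℏ

L_z = m_l ℏ with m_l ∈ {−2, …, 2}; the maximum is m_l = 2.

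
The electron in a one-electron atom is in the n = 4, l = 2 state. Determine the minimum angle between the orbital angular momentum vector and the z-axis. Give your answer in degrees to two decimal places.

θ_min ≈ 35.26°

|L|² = l(l+1)ℏ² = 6ℏ², so |L| = √6 ℏ.
The smallest angle corresponds to the largest L_z, i.e. m_l = l = 2, giving L_z = 2ℏ.
cos θ_min = 2/√6, so θ_min ≈ 35.26°.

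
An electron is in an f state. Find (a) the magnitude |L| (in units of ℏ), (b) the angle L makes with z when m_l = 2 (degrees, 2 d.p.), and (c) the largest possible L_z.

|L| = 2√3 ℏ ≈ 3.464ℏ; θ(m_l=2) ≈ 54.74°; L_z,max = 3ℏ

An f state has l = 3.
|L| = ℏ√(3·4) = 2√3 ℏ ≈ 3.464ℏ.
For m_l = 2: cos θ = 2/√12, θ ≈ 54.74°.
L_z,max = lℏ = 3ℏ.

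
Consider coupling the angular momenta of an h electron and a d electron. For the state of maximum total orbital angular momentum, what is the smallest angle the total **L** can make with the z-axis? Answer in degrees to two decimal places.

θ_min ≈ 20.70°

By the triangle rule, |l₁ − l₂| ≤ L ≤ l₁ + l₂.
Allowed values: L = 3, 4, 5, 6, 7.
The maximum is L = 7, with |L_tot| = ℏ√(7·8) = 2√14 ℏ.
The minimum angle with z is arccos(7/√56) ≈ 20.70°.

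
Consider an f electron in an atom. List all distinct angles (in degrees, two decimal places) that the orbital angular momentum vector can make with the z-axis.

θ ∈ {30.00°, 54.74°, 73.22°, 90.00°, 106.78°, 125.26°, 150.00°}

An f state has l = 3.
|L| = √(l(l+1)) ℏ = 2√3 ℏ.
cos θ = m_l/√12 for each m_l ∈ {-3, -2, -1, 0, 1, 2, 3}.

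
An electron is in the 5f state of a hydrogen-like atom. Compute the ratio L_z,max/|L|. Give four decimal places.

For 5f, l = 3.
|L| = 2√3 ℏ ≈ 3.4641ℏ, while L_z,max = lℏ = 3ℏ.
L_z,max/|L| = 3/√12 = 0.8660.

L_z,max/|L| = 0.8660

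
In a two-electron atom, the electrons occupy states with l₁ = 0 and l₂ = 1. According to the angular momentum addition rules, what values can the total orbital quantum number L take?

L runs from |0 − 1| = 1 to 0 + 1 = 1.
Allowed values: L = 1.

L = 1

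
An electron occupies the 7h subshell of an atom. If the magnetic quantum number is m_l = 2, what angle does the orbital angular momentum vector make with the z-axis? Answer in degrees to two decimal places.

θ ≈ 68.58°

The 7h subshell has l = 5.
|L| = √(l(l+1)) ℏ = √30 ℏ.
L_z = m_l ℏ = 2ℏ.
cos θ = L_z/|L| = 2/√30, so θ ≈ 68.58°.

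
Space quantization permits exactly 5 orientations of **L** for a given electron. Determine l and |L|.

Since there are 2l+1 = 5 values of m_l, l = 2.
|L| = ℏ√(l(l+1)) = ℏ√(2·3) = √6 ℏ.

l = 2, |L| = √6 ℏ ≈ 2.449ℏ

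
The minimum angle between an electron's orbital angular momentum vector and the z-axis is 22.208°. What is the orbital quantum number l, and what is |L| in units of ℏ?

l = 6, |L| = √42 ℏ ≈ 6.481ℏ

cos θ_min = l/√(l(l+1)) = √(l/(l+1)), so l/(l+1) = cos²(22.208°) = 0.8571.
l = cos²θ/sin²θ ≈ 6.
Then |L| = ℏ√(6·7) = √42 ℏ.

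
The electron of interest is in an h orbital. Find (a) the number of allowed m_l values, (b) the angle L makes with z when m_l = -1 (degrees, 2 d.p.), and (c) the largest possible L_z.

The letter h corresponds to l = 5.
There are 2l+1 = 11 values of m_l.
For m_l = -1: cos θ = -1/√30, θ ≈ 100.52°.
L_z,max = lℏ = 5ℏ.

11 values; θ(m_l=-1) ≈ 100.52°; L_z,max = 5ℏ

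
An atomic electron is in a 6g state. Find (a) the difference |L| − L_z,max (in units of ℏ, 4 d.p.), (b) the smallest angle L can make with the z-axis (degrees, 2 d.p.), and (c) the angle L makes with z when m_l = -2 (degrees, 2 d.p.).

For 6g, l = 4.
|L| − L_z,max = (2√5 − 4)ℏ ≈ 0.4721ℏ.
cos θ_min = 4/√20, so θ_min ≈ 26.57°.
For m_l = -2: cos θ = -2/√20, θ ≈ 116.57°.

|L|−L_z,max ≈ 0.4721ℏ; θ_min ≈ 26.57°; θ(m_l=-2) ≈ 116.57°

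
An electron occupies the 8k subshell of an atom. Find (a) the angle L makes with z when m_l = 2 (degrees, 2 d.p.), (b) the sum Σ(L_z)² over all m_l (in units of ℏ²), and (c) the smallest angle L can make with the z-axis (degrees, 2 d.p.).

θ(m_l=2) ≈ 74.50°; Σ(L_z)² = 280 ℏ²; θ_min ≈ 20.70°

8k means n = 8, l = 7.
For m_l = 2: cos θ = 2/√56, θ ≈ 74.50°.
Σ m_l² = 280, so Σ(L_z)² = 280 ℏ².
cos θ_min = 7/√56, so θ_min ≈ 20.70°.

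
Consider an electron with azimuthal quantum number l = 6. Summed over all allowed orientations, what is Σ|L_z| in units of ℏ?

m_l ∈ {-6, -5, -4, -3, -2, -1, 0, 1, 2, 3, 4, 5, 6}.
Σ|m_l| = 2·6(6+1)/2 = 42.

Σ|L_z| = 42 ℏ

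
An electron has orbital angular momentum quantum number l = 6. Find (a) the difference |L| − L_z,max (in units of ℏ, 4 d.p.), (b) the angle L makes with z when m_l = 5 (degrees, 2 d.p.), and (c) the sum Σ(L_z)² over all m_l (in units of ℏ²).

|L| − L_z,max = (√42 − 6)ℏ ≈ 0.4807ℏ.
For m_l = 5: cos θ = 5/√42, θ ≈ 39.51°.
Σ m_l² = 182, so Σ(L_z)² = 182 ℏ².

|L|−L_z,max ≈ 0.4807ℏ; θ(m_l=5) ≈ 39.51°; Σ(L_z)² = 182 ℏ²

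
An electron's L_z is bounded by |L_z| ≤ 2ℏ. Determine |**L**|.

|L| = √6 ℏ ≈ 2.449ℏ

L_z,max = lℏ, so l = 2.
|L| = √(l(l+1)) ℏ = √6 ℏ.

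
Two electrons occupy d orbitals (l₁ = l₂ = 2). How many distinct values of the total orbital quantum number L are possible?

5

The total orbital quantum number L ranges from |l₁ − l₂| to l₁ + l₂ in integer steps.
Allowed values: L = 0, 1, 2, 3, 4.
That is 5 values.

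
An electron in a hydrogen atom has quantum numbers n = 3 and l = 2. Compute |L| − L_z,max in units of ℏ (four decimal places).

|L| = √6 ℏ ≈ 2.4495ℏ, while L_z,max = lℏ = 2ℏ.
The difference is (√6 − 2)ℏ ≈ 0.4495ℏ.

|L| − L_z,max ≈ 0.4495ℏ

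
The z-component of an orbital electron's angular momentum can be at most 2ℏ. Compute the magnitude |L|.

Since max m_l = l, l = 2.
|L| = ℏ√(l(l+1)) = √6 ℏ.

|L| = √6 ℏ ≈ 2.449ℏ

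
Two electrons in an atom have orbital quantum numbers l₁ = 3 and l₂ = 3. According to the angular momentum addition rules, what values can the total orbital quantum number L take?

L = 0, 1, 2, 3, 4, 5, 6

The total orbital quantum number L ranges from |l₁ − l₂| to l₁ + l₂ in integer steps.
So L can be 0, 1, 2, 3, 4, 5, 6.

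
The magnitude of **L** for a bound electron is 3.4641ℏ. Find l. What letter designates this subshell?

l = 3 (f orbital)

|L| = ℏ√(l(l+1)), so l(l+1) = 12.
Solving: l = 3.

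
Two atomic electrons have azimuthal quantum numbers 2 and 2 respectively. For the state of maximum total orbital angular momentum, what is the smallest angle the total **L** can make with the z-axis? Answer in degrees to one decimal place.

L runs from |2 − 2| = 0 to 2 + 2 = 4.
So L can be 0, 1, 2, 3, 4.
The maximum is L = 4, with |L_tot| = ℏ√(4·5) = 2√5 ℏ.
The minimum angle with z is arccos(4/√20) ≈ 26.6°.

θ_min ≈ 26.6°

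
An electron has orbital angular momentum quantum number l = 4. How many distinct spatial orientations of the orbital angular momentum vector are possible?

The number of m_l values is 2l + 1 = 2·4 + 1 = 9.

9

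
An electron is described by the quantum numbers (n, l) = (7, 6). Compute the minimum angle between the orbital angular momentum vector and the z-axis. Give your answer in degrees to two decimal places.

θ_min ≈ 22.21°

|L| = √(l(l+1)) ℏ = √42 ℏ.
The smallest angle corresponds to the largest L_z, i.e. m_l = l = 6, giving L_z = 6ℏ.
cos θ_min = 6/√42, so θ_min ≈ 22.21°.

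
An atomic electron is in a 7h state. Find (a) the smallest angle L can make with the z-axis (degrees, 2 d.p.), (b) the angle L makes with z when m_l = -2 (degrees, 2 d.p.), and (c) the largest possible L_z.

θ_min ≈ 24.09°; θ(m_l=-2) ≈ 111.42°; L_z,max = 5ℏ

For 7h, l = 5.
cos θ_min = 5/√30, so θ_min ≈ 24.09°.
For m_l = -2: cos θ = -2/√30, θ ≈ 111.42°.
L_z,max = lℏ = 5ℏ.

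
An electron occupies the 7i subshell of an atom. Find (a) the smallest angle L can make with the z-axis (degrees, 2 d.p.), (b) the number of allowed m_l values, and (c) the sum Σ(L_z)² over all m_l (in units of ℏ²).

7i means n = 7, l = 6.
cos θ_min = 6/√42, so θ_min ≈ 22.21°.
There are 2l+1 = 13 values of m_l.
Σ m_l² = 182, so Σ(L_z)² = 182 ℏ².

θ_min ≈ 22.21°; 13 values; Σ(L_z)² = 182 ℏ²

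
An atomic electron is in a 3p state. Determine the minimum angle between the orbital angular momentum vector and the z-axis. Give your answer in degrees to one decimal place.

3p means n = 3, l = 1.
|L| = √(l(l+1)) ℏ = √2 ℏ.
The smallest angle corresponds to the largest L_z, i.e. m_l = l = 1, giving L_z = 1ℏ.
cos θ_min = 1/√2, so θ_min ≈ 45.0°.

θ_min ≈ 45.0°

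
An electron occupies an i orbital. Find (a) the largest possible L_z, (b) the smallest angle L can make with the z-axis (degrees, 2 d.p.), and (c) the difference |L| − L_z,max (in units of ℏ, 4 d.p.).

L_z,max = 6ℏ; θ_min ≈ 22.21°; |L|−L_z,max ≈ 0.4807ℏ

The letter i corresponds to l = 6.
L_z,max = lℏ = 6ℏ.
cos θ_min = 6/√42, so θ_min ≈ 22.21°.
|L| − L_z,max = (√42 − 6)ℏ ≈ 0.4807ℏ.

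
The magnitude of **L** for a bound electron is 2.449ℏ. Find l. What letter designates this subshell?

l = 2 (d orbital)

Since |L|² = l(l+1)ℏ², l(l+1) = 6.
l² + l − 6 = 0 ⇒ l = 2.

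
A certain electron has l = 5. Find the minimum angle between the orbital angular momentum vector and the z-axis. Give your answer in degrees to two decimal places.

|L| = ℏ√(l(l+1)) = √30 ℏ.
The smallest angle corresponds to the largest L_z, i.e. m_l = l = 5, giving L_z = 5ℏ.
cos θ_min = 5/√30, so θ_min ≈ 24.09°.

θ_min ≈ 24.09°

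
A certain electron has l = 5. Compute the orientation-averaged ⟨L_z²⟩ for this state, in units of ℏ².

⟨L_z²⟩ = 10 ℏ²

m_l runs from −5 to 5, i.e. {-5, -4, -3, -2, -1, 0, 1, 2, 3, 4, 5}.
⟨L_z²⟩ = ℏ²·(Σ m_l²)/(2l+1) = ℏ²·110/11 = 10ℏ².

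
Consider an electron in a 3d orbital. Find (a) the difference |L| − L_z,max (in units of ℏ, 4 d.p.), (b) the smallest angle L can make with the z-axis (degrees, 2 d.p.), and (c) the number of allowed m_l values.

For 3d, l = 2.
|L| − L_z,max = (√6 − 2)ℏ ≈ 0.4495ℏ.
cos θ_min = 2/√6, so θ_min ≈ 35.26°.
There are 2l+1 = 5 values of m_l.

|L|−L_z,max ≈ 0.4495ℏ; θ_min ≈ 35.26°; 5 values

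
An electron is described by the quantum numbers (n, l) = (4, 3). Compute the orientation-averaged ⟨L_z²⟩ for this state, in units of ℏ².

m_l runs from −3 to 3, i.e. {-3, -2, -1, 0, 1, 2, 3}.
⟨L_z²⟩ = ℏ²·(Σ m_l²)/(2l+1) = ℏ²·28/7 = 4ℏ².

⟨L_z²⟩ = 4 ℏ²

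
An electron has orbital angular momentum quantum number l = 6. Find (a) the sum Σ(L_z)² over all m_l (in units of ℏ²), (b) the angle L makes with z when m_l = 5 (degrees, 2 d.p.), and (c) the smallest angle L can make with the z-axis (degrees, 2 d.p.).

Σ(L_z)² = 182 ℏ²; θ(m_l=5) ≈ 39.51°; θ_min ≈ 22.21°

Σ m_l² = 182, so Σ(L_z)² = 182 ℏ².
For m_l = 5: cos θ = 5/√42, θ ≈ 39.51°.
cos θ_min = 6/√42, so θ_min ≈ 22.21°.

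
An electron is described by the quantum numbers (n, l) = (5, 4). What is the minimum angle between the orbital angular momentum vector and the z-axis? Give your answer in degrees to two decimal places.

|L|² = l(l+1)ℏ² = 20ℏ², so |L| = 2√5 ℏ.
The smallest angle corresponds to the largest L_z, i.e. m_l = l = 4, giving L_z = 4ℏ.
cos θ_min = 4/√20, so θ_min ≈ 26.57°.

θ_min ≈ 26.57°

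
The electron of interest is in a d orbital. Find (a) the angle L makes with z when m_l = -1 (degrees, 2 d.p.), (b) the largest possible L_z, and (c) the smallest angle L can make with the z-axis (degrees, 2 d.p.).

θ(m_l=-1) ≈ 114.09°; L_z,max = 2ℏ; θ_min ≈ 35.26°

The letter d corresponds to l = 2.
For m_l = -1: cos θ = -1/√6, θ ≈ 114.09°.
L_z,max = lℏ = 2ℏ.
cos θ_min = 2/√6, so θ_min ≈ 35.26°.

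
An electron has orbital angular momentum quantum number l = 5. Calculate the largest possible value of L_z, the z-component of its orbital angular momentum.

L_z = m_l ℏ with m_l ∈ {−5, …, 5}; the maximum is m_l = 5.

L_z,max = 5ℏ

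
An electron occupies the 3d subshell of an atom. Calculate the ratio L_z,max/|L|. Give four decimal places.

The 3d subshell has l = 2.
|L| = √6 ℏ ≈ 2.4495ℏ, while L_z,max = lℏ = 2ℏ.
L_z,max/|L| = 2/√6 = 0.8165.

L_z,max/|L| = 0.8165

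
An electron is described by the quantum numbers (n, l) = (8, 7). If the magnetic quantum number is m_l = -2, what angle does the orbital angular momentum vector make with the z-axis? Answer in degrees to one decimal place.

θ ≈ 105.5°

|L| = √(l(l+1)) ℏ = 2√14 ℏ.
L_z = m_l ℏ = −2ℏ.
cos θ = L_z/|L| = -2/√56, so θ ≈ 105.5°.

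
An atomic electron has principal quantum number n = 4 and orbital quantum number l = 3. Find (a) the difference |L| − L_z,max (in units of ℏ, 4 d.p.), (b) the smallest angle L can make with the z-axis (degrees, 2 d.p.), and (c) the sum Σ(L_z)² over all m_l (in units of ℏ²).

|L| − L_z,max = (2√3 − 3)ℏ ≈ 0.4641ℏ.
cos θ_min = 3/√12, so θ_min ≈ 30.00°.
Σ m_l² = 28, so Σ(L_z)² = 28 ℏ².

|L|−L_z,max ≈ 0.4641ℏ; θ_min ≈ 30.00°; Σ(L_z)² = 28 ℏ²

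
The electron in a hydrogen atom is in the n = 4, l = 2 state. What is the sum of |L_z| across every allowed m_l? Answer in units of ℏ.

m_l ∈ {-2, -1, 0, 1, 2}.
Σ|m_l| = 2·2(2+1)/2 = 6.

Σ|L_z| = 6 ℏ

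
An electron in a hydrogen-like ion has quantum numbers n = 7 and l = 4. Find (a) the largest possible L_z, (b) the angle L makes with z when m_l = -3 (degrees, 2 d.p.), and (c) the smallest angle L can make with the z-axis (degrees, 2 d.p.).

L_z,max = 4ℏ; θ(m_l=-3) ≈ 132.13°; θ_min ≈ 26.57°

L_z,max = lℏ = 4ℏ.
For m_l = -3: cos θ = -3/√20, θ ≈ 132.13°.
cos θ_min = 4/√20, so θ_min ≈ 26.57°.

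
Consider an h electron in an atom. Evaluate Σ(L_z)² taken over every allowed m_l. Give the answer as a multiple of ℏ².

Σ(L_z)² = 110 ℏ²

An h state has l = 5.
The allowed m_l values are -5, -4, -3, -2, -1, 0, 1, 2, 3, 4, 5.
Σ m_l² = l(l+1)(2l+1)/3 = 5·6·11/3 = 110.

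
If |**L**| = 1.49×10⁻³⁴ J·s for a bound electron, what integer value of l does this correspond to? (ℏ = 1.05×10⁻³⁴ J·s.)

In units of ℏ, |L| ≈ 1.419.
Set l(l+1) = 2.01; the integer solution is l = 1.

l = 1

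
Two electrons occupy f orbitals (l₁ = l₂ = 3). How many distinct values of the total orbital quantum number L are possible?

7

L runs from |3 − 3| = 0 to 3 + 3 = 6.
L ∈ {0, 1, 2, 3, 4, 5, 6}.
That is 7 values.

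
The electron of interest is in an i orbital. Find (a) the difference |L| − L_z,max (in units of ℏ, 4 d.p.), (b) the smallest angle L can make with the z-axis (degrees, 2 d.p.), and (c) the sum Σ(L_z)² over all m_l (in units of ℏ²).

For an i orbital, l = 6.
|L| − L_z,max = (√42 − 6)ℏ ≈ 0.4807ℏ.
cos θ_min = 6/√42, so θ_min ≈ 22.21°.
Σ m_l² = 182, so Σ(L_z)² = 182 ℏ².

|L|−L_z,max ≈ 0.4807ℏ; θ_min ≈ 22.21°; Σ(L_z)² = 182 ℏ²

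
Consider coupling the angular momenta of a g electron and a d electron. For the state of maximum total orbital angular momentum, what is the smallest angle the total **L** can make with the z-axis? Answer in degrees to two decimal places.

θ_min ≈ 22.21°

L runs from |4 − 2| = 2 to 4 + 2 = 6.
L ∈ {2, 3, 4, 5, 6}.
The maximum is L = 6, with |L_tot| = ℏ√(6·7) = √42 ℏ.
The minimum angle with z is arccos(6/√42) ≈ 22.21°.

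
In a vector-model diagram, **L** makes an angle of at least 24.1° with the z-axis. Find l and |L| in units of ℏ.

cos²θ_min = l/(l+1) = 0.8333.
Thus l = 0.8333/(1 − 0.8333) ≈ 5.
Then |L| = ℏ√(5·6) = √30 ℏ.

l = 5, |L| = √30 ℏ ≈ 5.477ℏ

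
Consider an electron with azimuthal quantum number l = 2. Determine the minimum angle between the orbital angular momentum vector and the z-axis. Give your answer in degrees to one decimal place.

θ_min ≈ 35.3°

|L| = √(l(l+1)) ℏ = √6 ℏ.
The smallest angle corresponds to the largest L_z, i.e. m_l = l = 2, giving L_z = 2ℏ.
cos θ_min = 2/√6, so θ_min ≈ 35.3°.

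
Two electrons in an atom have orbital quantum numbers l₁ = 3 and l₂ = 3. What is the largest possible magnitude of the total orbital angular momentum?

Angular momentum addition gives L = |l₁ − l₂|, …, l₁ + l₂.
L ∈ {0, 1, 2, 3, 4, 5, 6}.
The largest magnitude corresponds to L = 6: |L_tot| = ℏ√(6·7) = √42 ℏ.

|L_tot|_max = √42 ℏ ≈ 6.481ℏ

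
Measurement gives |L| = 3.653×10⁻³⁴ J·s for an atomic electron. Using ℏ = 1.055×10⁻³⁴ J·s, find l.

l = 3

Dividing by ℏ: |L|/ℏ ≈ 3.463.
l(l+1) ≈ 3.463² ≈ 11.99, so l = 3.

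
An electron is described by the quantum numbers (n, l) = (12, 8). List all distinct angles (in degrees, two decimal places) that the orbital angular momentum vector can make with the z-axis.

θ ∈ {19.47°, 34.42°, 45.00°, 53.90°, 61.87°, 69.30°, 76.37°, 83.23°, 90.00°, 96.77°, 103.63°, 110.70°, 118.13°, 126.10°, 135.00°, 145.58°, 160.53°}

|L|² = l(l+1)ℏ² = 72ℏ², so |L| = 6√2 ℏ.
cos θ = m_l/√72 for each m_l ∈ {-8, -7, -6, -5, -4, -3, -2, -1, 0, 1, 2, 3, 4, 5, 6, 7, 8}.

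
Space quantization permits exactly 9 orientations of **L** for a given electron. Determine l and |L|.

l = 4, |L| = 2√5 ℏ ≈ 4.472ℏ

2l + 1 = 9 ⇒ l = 4.
Then |L| = √(l(l+1)) ℏ = 2√5 ℏ.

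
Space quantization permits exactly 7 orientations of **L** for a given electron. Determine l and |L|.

7 = 2l + 1, so l = (7−1)/2 = 3.
Then |L| = √(l(l+1)) ℏ = 2√3 ℏ.

l = 3, |L| = 2√3 ℏ ≈ 3.464ℏ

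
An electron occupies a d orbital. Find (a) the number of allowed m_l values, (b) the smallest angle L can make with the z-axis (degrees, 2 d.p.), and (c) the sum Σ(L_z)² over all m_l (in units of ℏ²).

5 values; θ_min ≈ 35.26°; Σ(L_z)² = 10 ℏ²

D corresponds to l = 2.
There are 2l+1 = 5 values of m_l.
cos θ_min = 2/√6, so θ_min ≈ 35.26°.
Σ m_l² = 10, so Σ(L_z)² = 10 ℏ².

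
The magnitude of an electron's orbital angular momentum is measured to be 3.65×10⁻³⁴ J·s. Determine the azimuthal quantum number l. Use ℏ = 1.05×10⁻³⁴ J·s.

l = 3

Dividing by ℏ: |L|/ℏ ≈ 3.476.
l(l+1) ≈ 3.476² ≈ 12.08, so l = 3.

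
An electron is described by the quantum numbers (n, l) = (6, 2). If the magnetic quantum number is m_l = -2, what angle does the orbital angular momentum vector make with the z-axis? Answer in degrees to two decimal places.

θ ≈ 144.74°

|L| = ℏ√(l(l+1)) = √6 ℏ.
L_z = m_l ℏ = −2ℏ.
cos θ = L_z/|L| = -2/√6, so θ ≈ 144.74°.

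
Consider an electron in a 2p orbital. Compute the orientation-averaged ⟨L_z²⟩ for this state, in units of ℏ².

⟨L_z²⟩ = 0.6667 ℏ²

2p means n = 2, l = 1.
m_l ∈ {-1, 0, 1}.
⟨L_z²⟩ = ℏ²·l(l+1)/3 = 0.6667ℏ².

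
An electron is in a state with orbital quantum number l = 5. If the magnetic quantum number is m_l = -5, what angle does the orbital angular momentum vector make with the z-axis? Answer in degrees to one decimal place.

θ ≈ 155.9°

|L|² = l(l+1)ℏ² = 30ℏ², so |L| = √30 ℏ.
L_z = m_l ℏ = −5ℏ.
cos θ = L_z/|L| = -5/√30, so θ ≈ 155.9°.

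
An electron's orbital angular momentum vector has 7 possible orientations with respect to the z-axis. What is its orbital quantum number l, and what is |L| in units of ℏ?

Since there are 2l+1 = 7 values of m_l, l = 3.
|L| = ℏ√(l(l+1)) = ℏ√(3·4) = 2√3 ℏ.

l = 3, |L| = 2√3 ℏ ≈ 3.464ℏ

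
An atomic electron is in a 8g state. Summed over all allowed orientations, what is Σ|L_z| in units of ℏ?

Σ|L_z| = 20 ℏ

For 8g, l = 4.
m_l ∈ {-4, -3, -2, -1, 0, 1, 2, 3, 4}.
Σ|m_l| = 2(1+2+…+4) = 20.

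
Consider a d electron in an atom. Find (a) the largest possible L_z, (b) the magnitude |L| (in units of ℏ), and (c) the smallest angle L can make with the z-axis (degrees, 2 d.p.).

For a d orbital, l = 2.
L_z,max = lℏ = 2ℏ.
|L| = ℏ√(2·3) = √6 ℏ ≈ 2.449ℏ.
cos θ_min = 2/√6, so θ_min ≈ 35.26°.

L_z,max = 2ℏ; |L| = √6 ℏ ≈ 2.449ℏ; θ_min ≈ 35.26°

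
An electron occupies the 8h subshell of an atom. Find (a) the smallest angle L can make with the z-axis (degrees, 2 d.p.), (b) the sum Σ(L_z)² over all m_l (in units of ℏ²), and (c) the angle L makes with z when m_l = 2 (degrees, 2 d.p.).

For 8h, l = 5.
cos θ_min = 5/√30, so θ_min ≈ 24.09°.
Σ m_l² = 110, so Σ(L_z)² = 110 ℏ².
For m_l = 2: cos θ = 2/√30, θ ≈ 68.58°.

θ_min ≈ 24.09°; Σ(L_z)² = 110 ℏ²; θ(m_l=2) ≈ 68.58°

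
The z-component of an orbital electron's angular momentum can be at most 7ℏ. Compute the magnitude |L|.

|L| = 2√14 ℏ ≈ 7.483ℏ

The maximum L_z equals lℏ, giving l = 7.
|L| = ℏ√(l(l+1)) = 2√14 ℏ.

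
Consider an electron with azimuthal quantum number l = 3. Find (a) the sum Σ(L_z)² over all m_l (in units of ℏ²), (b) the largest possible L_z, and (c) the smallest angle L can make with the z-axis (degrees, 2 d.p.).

Σ(L_z)² = 28 ℏ²; L_z,max = 3ℏ; θ_min ≈ 30.00°

Σ m_l² = 28, so Σ(L_z)² = 28 ℏ².
L_z,max = lℏ = 3ℏ.
cos θ_min = 3/√12, so θ_min ≈ 30.00°.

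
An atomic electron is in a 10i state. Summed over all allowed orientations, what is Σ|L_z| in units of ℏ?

Σ|L_z| = 42 ℏ

For 10i, l = 6.
m_l ∈ {-6, -5, -4, -3, -2, -1, 0, 1, 2, 3, 4, 5, 6}.
Σ|m_l| = 2(1+2+…+6) = 42.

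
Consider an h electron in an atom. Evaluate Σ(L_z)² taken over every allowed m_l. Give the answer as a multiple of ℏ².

An h state has l = 5.
m_l runs from −5 to 5, i.e. {-5, -4, -3, -2, -1, 0, 1, 2, 3, 4, 5}.
Σ m_l² = l(l+1)(2l+1)/3 = 5·6·11/3 = 110.

Σ(L_z)² = 110 ℏ²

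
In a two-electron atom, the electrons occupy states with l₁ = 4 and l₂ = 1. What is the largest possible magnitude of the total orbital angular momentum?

Angular momentum addition gives L = |l₁ − l₂|, …, l₁ + l₂.
So L can be 3, 4, 5.
The largest magnitude corresponds to L = 5: |L_tot| = ℏ√(5·6) = √30 ℏ.

|L_tot|_max = √30 ℏ ≈ 5.477ℏ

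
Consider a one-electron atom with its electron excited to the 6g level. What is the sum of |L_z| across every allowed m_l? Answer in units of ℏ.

Σ|L_z| = 20 ℏ

The 6g level has l = 4.
The allowed m_l values are -4, -3, -2, -1, 0, 1, 2, 3, 4.
Σ|m_l| = 2·4(4+1)/2 = 20.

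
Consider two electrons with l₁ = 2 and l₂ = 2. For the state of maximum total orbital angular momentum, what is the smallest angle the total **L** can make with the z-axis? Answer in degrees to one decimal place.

θ_min ≈ 26.6°

By the triangle rule, |l₁ − l₂| ≤ L ≤ l₁ + l₂.
Allowed values: L = 0, 1, 2, 3, 4.
The maximum is L = 4, with |L_tot| = ℏ√(4·5) = 2√5 ℏ.
The minimum angle with z is arccos(4/√20) ≈ 26.6°.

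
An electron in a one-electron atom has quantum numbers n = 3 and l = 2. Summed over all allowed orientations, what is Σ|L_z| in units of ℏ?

m_l runs from −2 to 2, i.e. {-2, -1, 0, 1, 2}.
Σ|m_l| = 2·2(2+1)/2 = 6.

Σ|L_z| = 6 ℏ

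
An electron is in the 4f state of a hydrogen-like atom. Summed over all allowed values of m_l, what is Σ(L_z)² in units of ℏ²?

For 4f, l = 3.
The allowed m_l values are -3, -2, -1, 0, 1, 2, 3.
Σ m_l² = l(l+1)(2l+1)/3 = 3·4·7/3 = 28.

Σ(L_z)² = 28 ℏ²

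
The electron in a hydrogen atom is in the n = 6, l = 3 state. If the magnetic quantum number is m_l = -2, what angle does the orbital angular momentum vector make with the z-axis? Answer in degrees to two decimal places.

|L| = √(l(l+1)) ℏ = 2√3 ℏ.
L_z = m_l ℏ = −2ℏ.
cos θ = L_z/|L| = -2/√12, so θ ≈ 125.26°.

θ ≈ 125.26°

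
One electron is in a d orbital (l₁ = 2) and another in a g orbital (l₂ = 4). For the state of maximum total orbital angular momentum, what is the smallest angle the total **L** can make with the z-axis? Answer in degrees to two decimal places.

θ_min ≈ 22.21°

The total orbital quantum number L ranges from |l₁ − l₂| to l₁ + l₂ in integer steps.
So L can be 2, 3, 4, 5, 6.
The maximum is L = 6, with |L_tot| = ℏ√(6·7) = √42 ℏ.
The minimum angle with z is arccos(6/√42) ≈ 22.21°.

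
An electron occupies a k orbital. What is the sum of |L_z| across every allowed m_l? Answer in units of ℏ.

The letter k corresponds to l = 7.
m_l ∈ {-7, -6, -5, -4, -3, -2, -1, 0, 1, 2, 3, 4, 5, 6, 7}.
Σ|m_l| = l(l+1) = 56.

Σ|L_z| = 56 ℏ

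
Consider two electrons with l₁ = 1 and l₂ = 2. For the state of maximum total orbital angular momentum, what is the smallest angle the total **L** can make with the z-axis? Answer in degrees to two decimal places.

By the triangle rule, |l₁ − l₂| ≤ L ≤ l₁ + l₂.
L ∈ {1, 2, 3}.
The maximum is L = 3, with |L_tot| = ℏ√(3·4) = 2√3 ℏ.
The minimum angle with z is arccos(3/√12) ≈ 30.00°.

θ_min ≈ 30.00°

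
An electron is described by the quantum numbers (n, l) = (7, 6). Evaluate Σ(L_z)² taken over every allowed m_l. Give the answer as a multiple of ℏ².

m_l runs from −6 to 6, i.e. {-6, -5, -4, -3, -2, -1, 0, 1, 2, 3, 4, 5, 6}.
Σ m_l² = 2·(1 + 4 + 9 + 16 + 25 + 36) = 182.

Σ(L_z)² = 182 ℏ²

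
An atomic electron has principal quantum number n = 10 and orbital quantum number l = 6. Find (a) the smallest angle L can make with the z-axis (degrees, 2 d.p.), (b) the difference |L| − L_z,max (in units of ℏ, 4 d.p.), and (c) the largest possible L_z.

θ_min ≈ 22.21°; |L|−L_z,max ≈ 0.4807ℏ; L_z,max = 6ℏ

cos θ_min = 6/√42, so θ_min ≈ 22.21°.
|L| − L_z,max = (√42 − 6)ℏ ≈ 0.4807ℏ.
L_z,max = lℏ = 6ℏ.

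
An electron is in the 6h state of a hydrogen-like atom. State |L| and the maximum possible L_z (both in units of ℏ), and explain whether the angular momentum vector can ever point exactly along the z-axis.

The 6h subshell has l = 5.
|L| = √30 ℏ ≈ 5.4772ℏ, while L_z,max = lℏ = 5ℏ.
Since |L| > L_z,max, the vector can never point exactly along z; the closest it comes is θ_min = arccos(5/√30) ≈ 24.1°.

No: L_z,max = 5ℏ < |L| = √30 ℏ ≈ 5.477ℏ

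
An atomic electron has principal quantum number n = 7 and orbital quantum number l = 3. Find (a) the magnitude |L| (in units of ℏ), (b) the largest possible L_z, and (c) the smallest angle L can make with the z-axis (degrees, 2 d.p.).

|L| = 2√3 ℏ ≈ 3.464ℏ; L_z,max = 3ℏ; θ_min ≈ 30.00°

|L| = ℏ√(3·4) = 2√3 ℏ ≈ 3.464ℏ.
L_z,max = lℏ = 3ℏ.
cos θ_min = 3/√12, so θ_min ≈ 30.00°.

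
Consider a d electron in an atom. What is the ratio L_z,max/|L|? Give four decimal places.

L_z,max/|L| = 0.8165

For a d orbital, l = 2.
|L| = √6 ℏ ≈ 2.4495ℏ, while L_z,max = lℏ = 2ℏ.
L_z,max/|L| = 2/√6 = 0.8165.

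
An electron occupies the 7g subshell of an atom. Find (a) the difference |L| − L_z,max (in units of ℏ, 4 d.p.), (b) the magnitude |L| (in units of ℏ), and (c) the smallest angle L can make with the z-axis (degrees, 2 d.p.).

The 7g subshell has l = 4.
|L| − L_z,max = (2√5 − 4)ℏ ≈ 0.4721ℏ.
|L| = ℏ√(4·5) = 2√5 ℏ ≈ 4.472ℏ.
cos θ_min = 4/√20, so θ_min ≈ 26.57°.

|L|−L_z,max ≈ 0.4721ℏ; |L| = 2√5 ℏ ≈ 4.472ℏ; θ_min ≈ 26.57°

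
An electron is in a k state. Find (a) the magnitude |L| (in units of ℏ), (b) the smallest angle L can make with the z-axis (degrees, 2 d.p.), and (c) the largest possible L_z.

|L| = 2√14 ℏ ≈ 7.483ℏ; θ_min ≈ 20.70°; L_z,max = 7ℏ

For a k orbital, l = 7.
|L| = ℏ√(7·8) = 2√14 ℏ ≈ 7.483ℏ.
cos θ_min = 7/√56, so θ_min ≈ 20.70°.
L_z,max = lℏ = 7ℏ.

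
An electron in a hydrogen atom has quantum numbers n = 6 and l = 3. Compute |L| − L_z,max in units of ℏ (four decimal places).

|L| − L_z,max ≈ 0.4641ℏ

|L| = 2√3 ℏ ≈ 3.4641ℏ, while L_z,max = lℏ = 3ℏ.
The difference is (2√3 − 3)ℏ ≈ 0.4641ℏ.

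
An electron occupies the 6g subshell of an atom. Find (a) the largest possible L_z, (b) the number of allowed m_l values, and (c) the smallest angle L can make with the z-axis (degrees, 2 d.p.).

6g means n = 6, l = 4.
L_z,max = lℏ = 4ℏ.
There are 2l+1 = 9 values of m_l.
cos θ_min = 4/√20, so θ_min ≈ 26.57°.

L_z,max = 4ℏ; 9 values; θ_min ≈ 26.57°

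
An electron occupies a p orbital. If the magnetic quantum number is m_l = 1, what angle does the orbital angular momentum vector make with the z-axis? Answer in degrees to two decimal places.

θ ≈ 45.00°

A p state has l = 1.
|L| = ℏ√(l(l+1)) = √2 ℏ.
L_z = m_l ℏ = 1ℏ.
cos θ = L_z/|L| = 1/√2, so θ ≈ 45.00°.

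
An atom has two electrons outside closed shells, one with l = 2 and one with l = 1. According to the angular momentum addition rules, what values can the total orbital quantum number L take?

L = 1, 2, 3

The total orbital quantum number L ranges from |l₁ − l₂| to l₁ + l₂ in integer steps.
So L can be 1, 2, 3.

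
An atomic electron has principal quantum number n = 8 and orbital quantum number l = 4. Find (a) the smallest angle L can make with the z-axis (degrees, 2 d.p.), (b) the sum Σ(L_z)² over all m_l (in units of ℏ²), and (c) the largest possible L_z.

θ_min ≈ 26.57°; Σ(L_z)² = 60 ℏ²; L_z,max = 4ℏ

cos θ_min = 4/√20, so θ_min ≈ 26.57°.
Σ m_l² = 60, so Σ(L_z)² = 60 ℏ².
L_z,max = lℏ = 4ℏ.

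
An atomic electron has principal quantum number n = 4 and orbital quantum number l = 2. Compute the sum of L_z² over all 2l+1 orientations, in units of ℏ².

The allowed m_l values are -2, -1, 0, 1, 2.
Σ m_l² = l(l+1)(2l+1)/3 = 2·3·5/3 = 10.

Σ(L_z)² = 10 ℏ²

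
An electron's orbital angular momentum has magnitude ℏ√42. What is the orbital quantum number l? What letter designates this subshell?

Since |L|² = l(l+1)ℏ², l(l+1) = 42.
The positive root is l = 6.

l = 6 (i orbital)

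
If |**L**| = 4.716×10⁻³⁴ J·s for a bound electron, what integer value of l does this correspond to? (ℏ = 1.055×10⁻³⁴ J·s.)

Dividing by ℏ: |L|/ℏ ≈ 4.470.
(|L|/ℏ)² = l(l+1) ≈ 19.98 ⇒ l = 4.

l = 4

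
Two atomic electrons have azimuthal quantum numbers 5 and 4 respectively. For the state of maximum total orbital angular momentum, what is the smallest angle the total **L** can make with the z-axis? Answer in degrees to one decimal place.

The total orbital quantum number L ranges from |l₁ − l₂| to l₁ + l₂ in integer steps.
So L can be 1, 2, 3, 4, 5, 6, 7, 8, 9.
The maximum is L = 9, with |L_tot| = ℏ√(9·10) = 3√10 ℏ.
The minimum angle with z is arccos(9/√90) ≈ 18.4°.

θ_min ≈ 18.4°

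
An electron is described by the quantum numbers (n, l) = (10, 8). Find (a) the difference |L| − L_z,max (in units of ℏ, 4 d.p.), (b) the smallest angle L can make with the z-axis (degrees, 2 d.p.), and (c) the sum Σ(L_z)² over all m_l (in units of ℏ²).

|L|−L_z,max ≈ 0.4853ℏ; θ_min ≈ 19.47°; Σ(L_z)² = 408 ℏ²

|L| − L_z,max = (6√2 − 8)ℏ ≈ 0.4853ℏ.
cos θ_min = 8/√72, so θ_min ≈ 19.47°.
Σ m_l² = 408, so Σ(L_z)² = 408 ℏ².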